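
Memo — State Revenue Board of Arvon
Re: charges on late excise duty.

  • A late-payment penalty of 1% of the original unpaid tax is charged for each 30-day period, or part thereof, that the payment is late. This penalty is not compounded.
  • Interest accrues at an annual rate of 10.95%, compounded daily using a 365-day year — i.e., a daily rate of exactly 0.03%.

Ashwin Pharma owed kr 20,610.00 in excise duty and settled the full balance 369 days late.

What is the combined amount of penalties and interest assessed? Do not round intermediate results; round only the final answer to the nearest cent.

kr 5,091.52

Penalty periods: ⌈369/30⌉ = 13; penalty = 13 × 1% × kr 20,610.00 = kr 2,679.30
Interest: kr 20,610.00 × ((1 + 0.0003)^369 − 1) = kr 20,610.00 × 0.11704119… = kr 2,412.2190…
Penalties + interest = kr 2,679.3000 + kr 2,412.2190… = kr 5,091.52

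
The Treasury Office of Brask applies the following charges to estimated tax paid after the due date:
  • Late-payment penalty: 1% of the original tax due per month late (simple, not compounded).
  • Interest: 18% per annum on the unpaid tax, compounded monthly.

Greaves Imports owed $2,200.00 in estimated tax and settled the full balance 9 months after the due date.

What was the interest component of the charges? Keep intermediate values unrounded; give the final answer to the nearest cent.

$315.46

Interest (18%/yr ÷ 12 = 1.5%/month): $2,200.00 × ((1 + 0.015)^9 − 1) = $315.4579…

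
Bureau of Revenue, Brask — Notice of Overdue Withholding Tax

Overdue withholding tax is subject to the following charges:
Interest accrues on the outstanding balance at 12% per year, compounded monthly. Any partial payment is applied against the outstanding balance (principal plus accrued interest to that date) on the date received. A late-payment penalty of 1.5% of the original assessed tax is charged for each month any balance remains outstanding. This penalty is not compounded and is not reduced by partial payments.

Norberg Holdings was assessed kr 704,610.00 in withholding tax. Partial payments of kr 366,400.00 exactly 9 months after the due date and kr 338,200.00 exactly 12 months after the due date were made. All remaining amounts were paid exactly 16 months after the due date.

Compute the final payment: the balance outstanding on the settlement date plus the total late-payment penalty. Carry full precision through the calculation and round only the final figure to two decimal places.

kr 250,554.37

Monthly rate = 12% ÷ 12 = 1%
Balance at month 9: kr 704,610.0000 × (1 + 0.01)^9 = kr 770,621.5800…
After kr 366,400.00 payment: kr 770,621.5800… − kr 366,400.00 = kr 404,221.5800…
Balance at month 12: kr 404,221.5800… × (1 + 0.01)^3 = kr 416,469.8981…
After kr 338,200.00 payment: kr 416,469.8981… − kr 338,200.00 = kr 78,269.8981…
Balance at month 16: kr 78,269.8981… × (1 + 0.01)^4 = kr 81,447.9698…
Penalty: 16 × 1.5% × kr 704,610.00 = kr 169,106.40
Final settlement = outstanding balance + penalty = kr 81,447.9698… + kr 169,106.40 = kr 250,554.37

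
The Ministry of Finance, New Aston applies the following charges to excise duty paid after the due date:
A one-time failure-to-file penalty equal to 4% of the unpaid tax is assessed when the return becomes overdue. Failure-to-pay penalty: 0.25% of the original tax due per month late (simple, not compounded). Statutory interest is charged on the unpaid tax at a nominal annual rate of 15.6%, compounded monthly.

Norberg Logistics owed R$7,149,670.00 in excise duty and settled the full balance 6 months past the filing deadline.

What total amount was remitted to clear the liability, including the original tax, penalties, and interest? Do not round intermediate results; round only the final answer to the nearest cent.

Failure-to-file penalty: 4% × R$7,149,670.00 = R$285,986.80
Failure-to-pay penalty = 0.25% × R$7,149,670.00 × 6 mo = R$107,245.05
Interest (15.6%/yr ÷ 12 = 1.3%/month): R$7,149,670.00 × ((1 + 0.013)^6 − 1) = R$576,115.9089…
Total = R$7,149,670.00 + R$393,231.8500 + R$576,115.9089… = R$8,119,017.76

R$8,119,017.76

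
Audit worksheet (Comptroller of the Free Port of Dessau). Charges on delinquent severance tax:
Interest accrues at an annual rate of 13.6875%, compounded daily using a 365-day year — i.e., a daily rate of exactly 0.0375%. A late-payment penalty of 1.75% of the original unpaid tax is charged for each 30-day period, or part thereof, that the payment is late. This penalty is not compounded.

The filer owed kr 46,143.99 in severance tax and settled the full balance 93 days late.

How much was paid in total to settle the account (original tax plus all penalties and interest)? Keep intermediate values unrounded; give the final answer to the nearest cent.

Penalty periods: ⌈93/30⌉ = 4; penalty = 4 × 1.75% × kr 46,143.99 = kr 3,230.08…
Interest: kr 46,143.99 × ((1 + 0.000375)^93 − 1) = kr 46,143.99 × 0.03548350… = kr 1,637.3500…
Total = kr 46,143.99 + kr 3,230.0793 + kr 1,637.3500… = kr 51,011.42

kr 51,011.42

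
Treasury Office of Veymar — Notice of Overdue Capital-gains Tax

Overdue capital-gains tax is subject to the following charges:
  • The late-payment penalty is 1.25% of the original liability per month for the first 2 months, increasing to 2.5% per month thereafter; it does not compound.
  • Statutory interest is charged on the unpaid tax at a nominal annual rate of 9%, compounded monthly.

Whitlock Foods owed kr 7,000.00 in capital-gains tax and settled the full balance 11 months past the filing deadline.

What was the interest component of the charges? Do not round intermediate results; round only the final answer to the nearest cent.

Interest (9%/yr ÷ 12 = 0.75%/month): kr 7,000.00 × ((1 + 0.0075)^11 − 1) = kr 599.6509…

kr 599.65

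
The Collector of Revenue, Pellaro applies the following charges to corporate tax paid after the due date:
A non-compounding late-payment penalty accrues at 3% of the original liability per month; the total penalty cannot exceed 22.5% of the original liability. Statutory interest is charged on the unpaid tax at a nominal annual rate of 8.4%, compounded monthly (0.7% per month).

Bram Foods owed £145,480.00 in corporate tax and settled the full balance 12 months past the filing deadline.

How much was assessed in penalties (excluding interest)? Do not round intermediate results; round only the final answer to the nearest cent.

Penalty (uncapped): 12 × 3% × £145,480.00 = £52,372.80; cap = 22.5% × £145,480.00 = £32,733.00 → penalty = £32,733.00

£32,733.00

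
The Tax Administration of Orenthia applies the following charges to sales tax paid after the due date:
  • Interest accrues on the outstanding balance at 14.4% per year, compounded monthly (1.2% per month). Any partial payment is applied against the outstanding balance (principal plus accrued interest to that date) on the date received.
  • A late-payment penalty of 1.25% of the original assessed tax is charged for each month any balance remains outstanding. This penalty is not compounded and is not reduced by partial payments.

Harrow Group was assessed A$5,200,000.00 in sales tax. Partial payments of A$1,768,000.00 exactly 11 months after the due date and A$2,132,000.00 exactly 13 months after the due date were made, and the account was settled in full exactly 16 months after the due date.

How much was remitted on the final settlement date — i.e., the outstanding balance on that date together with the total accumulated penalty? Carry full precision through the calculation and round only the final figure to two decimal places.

A$3,247,156.60

Balance at month 11: A$5,200,000.0000 × (1 + 0.012)^11 = A$5,929,102.8120…
After A$1,768,000.00 payment: A$5,929,102.8120… − A$1,768,000.00 = A$4,161,102.8120…
Balance at month 13: A$4,161,102.8120… × (1 + 0.012)^2 = A$4,261,568.4783…
After A$2,132,000.00 payment: A$4,261,568.4783… − A$2,132,000.00 = A$2,129,568.4783…
Balance at month 16: A$2,129,568.4783… × (1 + 0.012)^3 = A$2,207,156.5970…
Penalty: 16 × 1.25% × A$5,200,000.00 = A$1,040,000.00
Final settlement = outstanding balance + penalty = A$2,207,156.5970… + A$1,040,000.00 = A$3,247,156.60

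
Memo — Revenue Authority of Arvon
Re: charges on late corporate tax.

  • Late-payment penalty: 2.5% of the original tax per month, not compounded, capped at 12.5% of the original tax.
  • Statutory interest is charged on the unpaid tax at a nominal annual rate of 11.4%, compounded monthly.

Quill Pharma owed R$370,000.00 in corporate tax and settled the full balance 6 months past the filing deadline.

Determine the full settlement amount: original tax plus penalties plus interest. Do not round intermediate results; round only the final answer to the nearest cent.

R$437,847.28

Penalty (uncapped): 6 × 2.5% × R$370,000.00 = R$55,500.00; cap = 12.5% × R$370,000.00 = R$46,250.00 → penalty = R$46,250.00
Interest (11.4%/yr ÷ 12 = 0.95%/month): R$370,000.00 × ((1 + 0.0095)^6 − 1) = R$21,597.2775…
Total = R$370,000.00 + R$46,250.0000 + R$21,597.2775… = R$437,847.28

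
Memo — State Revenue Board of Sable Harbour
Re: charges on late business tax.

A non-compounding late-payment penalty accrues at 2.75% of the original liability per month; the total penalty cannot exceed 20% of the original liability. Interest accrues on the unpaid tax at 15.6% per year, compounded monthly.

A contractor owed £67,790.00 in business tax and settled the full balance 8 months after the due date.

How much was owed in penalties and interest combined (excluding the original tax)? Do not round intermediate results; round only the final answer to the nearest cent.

£20,937.42

Penalty (uncapped): 8 × 2.75% × £67,790.00 = £14,913.80; cap = 20% × £67,790.00 = £13,558.00 → penalty = £13,558.00
Interest (15.6%/yr ÷ 12 = 1.3%/month): £67,790.00 × ((1 + 0.013)^8 − 1) = £7,379.4196…
Penalties + interest = £13,558.0000 + £7,379.4196… = £20,937.42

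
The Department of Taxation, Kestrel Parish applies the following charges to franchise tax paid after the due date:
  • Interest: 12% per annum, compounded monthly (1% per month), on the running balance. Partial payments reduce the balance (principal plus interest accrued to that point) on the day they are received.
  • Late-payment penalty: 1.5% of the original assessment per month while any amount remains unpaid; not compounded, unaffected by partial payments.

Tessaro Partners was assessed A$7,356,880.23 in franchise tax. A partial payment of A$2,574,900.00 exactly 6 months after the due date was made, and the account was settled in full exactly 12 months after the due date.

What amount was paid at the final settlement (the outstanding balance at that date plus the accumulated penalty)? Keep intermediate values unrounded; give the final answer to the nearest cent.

Balance at month 6: A$7,356,880.2300 × (1 + 0.01)^6 = A$7,809,476.6097…
After A$2,574,900.00 payment: A$7,809,476.6097… − A$2,574,900.00 = A$5,234,576.6097…
Balance at month 12: A$5,234,576.6097… × (1 + 0.01)^6 = A$5,556,608.5511…
Penalty: 12 × 1.5% × A$7,356,880.23 = A$1,324,238.44…
Final settlement = outstanding balance + penalty = A$5,556,608.5511… + A$1,324,238.44… = A$6,880,846.99

A$6,880,846.99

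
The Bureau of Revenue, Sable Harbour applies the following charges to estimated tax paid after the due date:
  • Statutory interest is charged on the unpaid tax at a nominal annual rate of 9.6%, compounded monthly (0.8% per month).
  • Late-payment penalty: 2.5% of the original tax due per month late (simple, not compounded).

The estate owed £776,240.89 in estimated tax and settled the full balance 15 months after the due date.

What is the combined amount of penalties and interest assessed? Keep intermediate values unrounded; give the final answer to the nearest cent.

Late-payment penalty = 2.5% × £776,240.89 × 15 mo = £291,090.33…
Interest: £776,240.89 × ((1 + 0.008)^15 − 1) = £776,240.89 × 0.1269587… = £98,550.4961…
Penalties + interest = £291,090.3338… + £98,550.4961… = £389,640.83

£389,640.83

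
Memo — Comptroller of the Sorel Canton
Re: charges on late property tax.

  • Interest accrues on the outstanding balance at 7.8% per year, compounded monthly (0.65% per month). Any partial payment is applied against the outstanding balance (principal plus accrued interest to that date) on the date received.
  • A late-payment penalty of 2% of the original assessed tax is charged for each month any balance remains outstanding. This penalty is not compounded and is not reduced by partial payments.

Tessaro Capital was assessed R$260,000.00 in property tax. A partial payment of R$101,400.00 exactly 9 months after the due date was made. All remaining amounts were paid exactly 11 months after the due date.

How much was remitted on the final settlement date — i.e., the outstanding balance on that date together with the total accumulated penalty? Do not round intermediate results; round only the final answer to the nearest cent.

Balance at month 9: R$260,000.0000 × (1 + 0.0065)^9 = R$275,611.5167…
After R$101,400.00 payment: R$275,611.5167… − R$101,400.00 = R$174,211.5167…
Balance at month 11: R$174,211.5167… × (1 + 0.0065)^2 = R$176,483.6268…
Penalty: 11 × 2% × R$260,000.00 = R$57,200.00
Final settlement = outstanding balance + penalty = R$176,483.6268… + R$57,200.00 = R$233,683.63

R$233,683.63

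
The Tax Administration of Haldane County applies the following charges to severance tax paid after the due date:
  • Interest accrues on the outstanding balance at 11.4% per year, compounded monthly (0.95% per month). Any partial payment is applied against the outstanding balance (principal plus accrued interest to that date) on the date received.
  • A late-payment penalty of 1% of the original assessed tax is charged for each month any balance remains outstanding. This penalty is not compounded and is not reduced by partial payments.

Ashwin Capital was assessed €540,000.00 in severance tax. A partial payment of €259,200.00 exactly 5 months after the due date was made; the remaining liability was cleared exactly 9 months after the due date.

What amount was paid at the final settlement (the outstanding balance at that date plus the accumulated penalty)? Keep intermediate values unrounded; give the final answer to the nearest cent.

€367,373.06

Balance at month 5: €540,000.0000 × (1 + 0.0095)^5 = €566,142.0019…
After €259,200.00 payment: €566,142.0019… − €259,200.00 = €306,942.0019…
Balance at month 9: €306,942.0019… × (1 + 0.0095)^4 = €318,773.0622…
Penalty: 9 × 1% × €540,000.00 = €48,600.00
Final settlement = outstanding balance + penalty = €318,773.0622… + €48,600.00 = €367,373.06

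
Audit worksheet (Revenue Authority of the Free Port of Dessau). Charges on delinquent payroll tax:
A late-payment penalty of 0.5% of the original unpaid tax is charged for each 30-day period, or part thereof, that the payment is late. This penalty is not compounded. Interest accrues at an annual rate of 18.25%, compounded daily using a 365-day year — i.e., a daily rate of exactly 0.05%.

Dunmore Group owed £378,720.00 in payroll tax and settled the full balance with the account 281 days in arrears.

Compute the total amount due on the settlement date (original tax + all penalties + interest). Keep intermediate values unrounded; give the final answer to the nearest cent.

Penalty periods: ⌈281/30⌉ = 10; penalty = 10 × 0.5% × £378,720.00 = £18,936.00
Interest: £378,720.00 × ((1 + 0.0005)^281 − 1) = £378,720.00 × 0.15080867… = £57,114.2596…
Total = £378,720.00 + £18,936.0000 + £57,114.2596… = £454,770.26

£454,770.26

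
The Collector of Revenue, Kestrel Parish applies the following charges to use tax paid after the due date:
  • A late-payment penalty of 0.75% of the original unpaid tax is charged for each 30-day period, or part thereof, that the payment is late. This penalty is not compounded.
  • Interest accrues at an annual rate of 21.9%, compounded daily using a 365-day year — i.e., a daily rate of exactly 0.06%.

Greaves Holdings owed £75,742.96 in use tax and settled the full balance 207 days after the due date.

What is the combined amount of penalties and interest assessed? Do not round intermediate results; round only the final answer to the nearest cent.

£13,989.73

Penalty periods: ⌈207/30⌉ = 7; penalty = 7 × 0.75% × £75,742.96 = £3,976.51…
Interest: £75,742.96 × ((1 + 0.0006)^207 − 1) = £75,742.96 × 0.13220013… = £10,013.2289…
Penalties + interest = £3,976.5054 + £10,013.2289… = £13,989.73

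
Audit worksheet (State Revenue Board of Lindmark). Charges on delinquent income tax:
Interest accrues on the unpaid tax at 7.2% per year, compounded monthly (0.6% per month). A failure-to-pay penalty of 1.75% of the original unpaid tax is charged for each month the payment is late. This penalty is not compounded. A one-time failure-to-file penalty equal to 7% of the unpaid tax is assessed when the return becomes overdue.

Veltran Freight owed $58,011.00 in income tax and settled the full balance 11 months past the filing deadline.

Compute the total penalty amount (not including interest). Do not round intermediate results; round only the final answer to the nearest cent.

$15,227.89

Failure-to-file penalty: 7% × $58,011.00 = $4,060.77
Failure-to-pay penalty: 11 × 1.75% × $58,011.00 = $11,167.12…
Total penalty = $4,060.77 + $11,167.12… = $15,227.89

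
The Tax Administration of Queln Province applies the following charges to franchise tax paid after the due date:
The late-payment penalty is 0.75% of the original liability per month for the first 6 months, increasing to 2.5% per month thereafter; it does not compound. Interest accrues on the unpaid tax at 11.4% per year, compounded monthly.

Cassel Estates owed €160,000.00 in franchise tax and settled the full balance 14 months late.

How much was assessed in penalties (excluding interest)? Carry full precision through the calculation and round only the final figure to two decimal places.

Penalty, months 1–6: 6 × 0.75% × €160,000.00 = €7,200.00
Penalty, months 7–14: 8 × 2.5% × €160,000.00 = €32,000.00
Total penalty = €7,200.00 + €32,000.00 = €39,200.00

€39,200.00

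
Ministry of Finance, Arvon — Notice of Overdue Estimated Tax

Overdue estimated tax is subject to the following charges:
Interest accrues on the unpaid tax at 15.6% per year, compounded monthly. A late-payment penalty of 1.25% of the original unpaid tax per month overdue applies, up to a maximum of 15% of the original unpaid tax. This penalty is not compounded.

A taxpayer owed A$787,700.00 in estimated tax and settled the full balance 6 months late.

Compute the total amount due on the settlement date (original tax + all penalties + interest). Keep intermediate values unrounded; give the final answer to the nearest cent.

Penalty: 6 × 1.25% × A$787,700.00 = A$59,077.50 (below the 15% cap of A$118,155.00)
Interest (15.6%/yr ÷ 12 = 1.3%/month): A$787,700.00 × ((1 + 0.013)^6 − 1) = A$63,472.3703…
Total = A$787,700.00 + A$59,077.5000 + A$63,472.3703… = A$910,249.87

A$910,249.87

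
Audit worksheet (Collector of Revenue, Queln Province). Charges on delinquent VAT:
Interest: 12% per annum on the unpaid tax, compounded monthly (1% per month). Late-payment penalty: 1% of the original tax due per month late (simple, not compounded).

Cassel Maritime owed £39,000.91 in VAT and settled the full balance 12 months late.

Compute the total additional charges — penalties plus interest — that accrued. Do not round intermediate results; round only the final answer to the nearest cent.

Late-payment penalty: 12 × 1% × £39,000.91 = £4,680.11…
Interest: £39,000.91 × ((1 + 0.01)^12 − 1) = £39,000.91 × 0.1268250… = £4,946.2916…
Penalties + interest = £4,680.1092 + £4,946.2916… = £9,626.40

£9,626.40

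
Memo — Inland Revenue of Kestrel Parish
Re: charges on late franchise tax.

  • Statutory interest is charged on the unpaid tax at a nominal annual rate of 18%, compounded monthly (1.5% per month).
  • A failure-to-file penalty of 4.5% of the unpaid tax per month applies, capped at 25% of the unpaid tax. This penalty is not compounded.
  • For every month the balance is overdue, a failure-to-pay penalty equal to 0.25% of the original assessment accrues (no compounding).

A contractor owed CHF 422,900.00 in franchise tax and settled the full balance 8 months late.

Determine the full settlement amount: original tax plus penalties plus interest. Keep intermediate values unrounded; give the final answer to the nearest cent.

Failure-to-file: 8 × 4.5% × CHF 422,900.00 = CHF 152,244.00, capped at 25% × CHF 422,900.00 = CHF 105,725.00
Failure-to-pay penalty: 8 × 0.25% × CHF 422,900.00 = CHF 8,458.00
Interest: CHF 422,900.00 × ((1 + 0.015)^8 − 1) = CHF 422,900.00 × 0.1264926… = CHF 53,493.7149…
Total = CHF 422,900.00 + CHF 114,183.0000 + CHF 53,493.7149… = CHF 590,576.71

CHF 590,576.71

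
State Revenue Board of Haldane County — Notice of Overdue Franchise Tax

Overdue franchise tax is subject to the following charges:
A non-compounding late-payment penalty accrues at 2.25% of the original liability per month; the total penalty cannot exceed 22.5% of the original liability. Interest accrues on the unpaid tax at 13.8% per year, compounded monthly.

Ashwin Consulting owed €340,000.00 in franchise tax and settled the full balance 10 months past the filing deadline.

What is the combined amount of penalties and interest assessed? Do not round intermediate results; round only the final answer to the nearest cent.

€117,686.74

Penalty (uncapped): 10 × 2.25% × €340,000.00 = €76,500.00; cap = 22.5% × €340,000.00 = €76,500.00 → penalty = €76,500.00
Interest (13.8%/yr ÷ 12 = 1.15%/month): €340,000.00 × ((1 + 0.0115)^10 − 1) = €41,186.7429…
Penalties + interest = €76,500.0000 + €41,186.7429… = €117,686.74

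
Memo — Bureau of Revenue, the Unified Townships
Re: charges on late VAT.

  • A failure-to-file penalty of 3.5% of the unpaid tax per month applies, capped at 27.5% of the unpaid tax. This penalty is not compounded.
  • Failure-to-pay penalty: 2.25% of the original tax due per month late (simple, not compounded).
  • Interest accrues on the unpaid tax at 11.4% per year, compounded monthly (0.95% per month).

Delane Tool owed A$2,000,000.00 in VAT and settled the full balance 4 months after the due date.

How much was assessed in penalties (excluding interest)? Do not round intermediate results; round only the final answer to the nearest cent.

A$460,000.00

Failure-to-file: 4 × 3.5% × A$2,000,000.00 = A$280,000.00 (under the 27.5% cap)
Failure-to-pay penalty = 2.25% × A$2,000,000.00 × 4 mo = A$180,000.00
Total penalty = A$280,000.00 + A$180,000.00 = A$460,000.00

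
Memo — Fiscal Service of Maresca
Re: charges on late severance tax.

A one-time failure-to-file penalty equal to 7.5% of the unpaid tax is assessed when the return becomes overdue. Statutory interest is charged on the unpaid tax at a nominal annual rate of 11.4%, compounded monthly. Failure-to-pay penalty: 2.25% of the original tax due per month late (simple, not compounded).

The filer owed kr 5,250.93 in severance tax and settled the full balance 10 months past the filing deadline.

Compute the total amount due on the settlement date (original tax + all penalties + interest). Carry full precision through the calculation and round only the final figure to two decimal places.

Failure-to-file penalty: 7.5% × kr 5,250.93 = kr 393.82…
Failure-to-pay penalty: 10 × 2.25% × kr 5,250.93 = kr 1,181.46…
Interest (11.4%/yr ÷ 12 = 0.95%/month): kr 5,250.93 × ((1 + 0.0095)^10 − 1) = kr 520.7130…
Total = kr 5,250.93 + kr 1,575.2790 + kr 520.7130… = kr 7,346.92

kr 7,346.92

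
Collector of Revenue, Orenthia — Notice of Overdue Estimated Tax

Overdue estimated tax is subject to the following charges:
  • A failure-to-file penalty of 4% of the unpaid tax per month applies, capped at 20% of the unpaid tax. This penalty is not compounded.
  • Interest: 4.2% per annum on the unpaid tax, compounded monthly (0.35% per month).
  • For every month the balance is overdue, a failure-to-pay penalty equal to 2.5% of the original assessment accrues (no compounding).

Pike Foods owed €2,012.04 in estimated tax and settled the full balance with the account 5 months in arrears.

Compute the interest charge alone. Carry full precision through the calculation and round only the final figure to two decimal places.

€35.46

Interest: €2,012.04 × ((1 + 0.0035)^5 − 1) = €2,012.04 × 0.0176229… = €35.4580…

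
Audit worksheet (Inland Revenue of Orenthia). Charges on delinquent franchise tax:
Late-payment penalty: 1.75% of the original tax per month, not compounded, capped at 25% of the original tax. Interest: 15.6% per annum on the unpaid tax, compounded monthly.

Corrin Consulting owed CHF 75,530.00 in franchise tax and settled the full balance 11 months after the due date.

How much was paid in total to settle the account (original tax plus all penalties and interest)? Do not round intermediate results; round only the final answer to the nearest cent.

CHF 101,600.47

Penalty: 11 × 1.75% × CHF 75,530.00 = CHF 14,539.53… (below the 25% cap of CHF 18,882.50)
Interest (15.6%/yr ÷ 12 = 1.3%/month): CHF 75,530.00 × ((1 + 0.013)^11 − 1) = CHF 11,530.9464…
Total = CHF 75,530.00 + CHF 14,539.5250 + CHF 11,530.9464… = CHF 101,600.47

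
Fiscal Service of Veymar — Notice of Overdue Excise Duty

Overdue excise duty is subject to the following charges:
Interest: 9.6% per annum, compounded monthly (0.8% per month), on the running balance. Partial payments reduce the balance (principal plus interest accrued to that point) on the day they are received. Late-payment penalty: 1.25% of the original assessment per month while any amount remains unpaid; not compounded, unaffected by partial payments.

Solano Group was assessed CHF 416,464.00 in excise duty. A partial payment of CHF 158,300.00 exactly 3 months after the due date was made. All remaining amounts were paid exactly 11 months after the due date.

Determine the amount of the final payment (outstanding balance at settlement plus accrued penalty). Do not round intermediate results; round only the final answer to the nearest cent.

Balance at month 3: CHF 416,464.0000 × (1 + 0.008)^3 = CHF 426,539.3103…
After CHF 158,300.00 payment: CHF 426,539.3103… − CHF 158,300.00 = CHF 268,239.3103…
Balance at month 11: CHF 268,239.3103… × (1 + 0.008)^8 = CHF 285,895.0794…
Penalty: 11 × 1.25% × CHF 416,464.00 = CHF 57,263.80
Final settlement = outstanding balance + penalty = CHF 285,895.0794… + CHF 57,263.80 = CHF 343,158.88

CHF 343,158.88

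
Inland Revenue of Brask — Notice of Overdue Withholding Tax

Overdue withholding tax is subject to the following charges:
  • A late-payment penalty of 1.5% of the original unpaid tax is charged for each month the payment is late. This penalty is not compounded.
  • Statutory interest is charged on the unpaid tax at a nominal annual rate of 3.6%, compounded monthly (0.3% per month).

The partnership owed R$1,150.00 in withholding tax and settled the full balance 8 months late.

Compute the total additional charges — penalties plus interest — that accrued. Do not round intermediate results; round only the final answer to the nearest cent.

R$165.89

Late-payment penalty = 1.5% × R$1,150.00 × 8 mo = R$138.00
Interest: R$1,150.00 × ((1 + 0.003)^8 − 1) = R$1,150.00 × 0.0242535… = R$27.8915…
Penalties + interest = R$138.0000 + R$27.8915… = R$165.89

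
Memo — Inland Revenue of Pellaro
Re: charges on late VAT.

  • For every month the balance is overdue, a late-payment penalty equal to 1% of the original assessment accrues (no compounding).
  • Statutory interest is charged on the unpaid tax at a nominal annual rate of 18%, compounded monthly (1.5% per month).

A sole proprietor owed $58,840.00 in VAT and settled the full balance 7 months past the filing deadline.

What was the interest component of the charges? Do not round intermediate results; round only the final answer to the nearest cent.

Interest: $58,840.00 × ((1 + 0.015)^7 − 1) = $58,840.00 × 0.1098449… = $6,463.2747…

$6,463.27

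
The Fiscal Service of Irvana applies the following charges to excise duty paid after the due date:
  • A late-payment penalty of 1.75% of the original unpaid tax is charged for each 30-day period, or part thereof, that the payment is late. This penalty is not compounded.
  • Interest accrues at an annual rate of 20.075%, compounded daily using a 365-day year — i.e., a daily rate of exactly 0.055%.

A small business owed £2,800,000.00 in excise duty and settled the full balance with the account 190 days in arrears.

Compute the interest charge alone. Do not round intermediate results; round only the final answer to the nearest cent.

Interest: £2,800,000.00 × ((1 + 0.00055)^190 − 1) = £2,800,000.00 × 0.11012350… = £308,345.8082…

£308,345.81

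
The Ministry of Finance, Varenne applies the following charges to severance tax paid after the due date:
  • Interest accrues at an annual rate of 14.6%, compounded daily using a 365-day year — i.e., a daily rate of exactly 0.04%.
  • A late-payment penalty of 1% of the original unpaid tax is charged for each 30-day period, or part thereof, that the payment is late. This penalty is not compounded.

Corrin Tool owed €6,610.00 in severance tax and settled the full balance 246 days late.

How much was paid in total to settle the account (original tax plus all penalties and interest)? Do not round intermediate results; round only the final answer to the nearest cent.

€7,888.26

Penalty periods: ⌈246/30⌉ = 9; penalty = 9 × 1% × €6,610.00 = €594.90
Interest: €6,610.00 × ((1 + 0.0004)^246 − 1) = €6,610.00 × 0.10338235… = €683.3573…
Total = €6,610.00 + €594.9000 + €683.3573… = €7,888.26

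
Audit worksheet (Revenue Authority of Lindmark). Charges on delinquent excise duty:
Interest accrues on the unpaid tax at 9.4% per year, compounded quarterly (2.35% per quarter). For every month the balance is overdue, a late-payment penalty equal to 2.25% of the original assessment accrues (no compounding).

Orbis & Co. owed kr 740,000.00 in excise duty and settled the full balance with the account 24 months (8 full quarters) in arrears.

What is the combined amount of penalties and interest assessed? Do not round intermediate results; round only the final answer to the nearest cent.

kr 550,716.52

Late-payment penalty: 24 × 2.25% × kr 740,000.00 = kr 399,600.00
Interest: kr 740,000.00 × ((1 + 0.0235)^8 − 1) = kr 740,000.00 × 0.2042115… = kr 151,116.5216…
Penalties + interest = kr 399,600.0000 + kr 151,116.5216… = kr 550,716.52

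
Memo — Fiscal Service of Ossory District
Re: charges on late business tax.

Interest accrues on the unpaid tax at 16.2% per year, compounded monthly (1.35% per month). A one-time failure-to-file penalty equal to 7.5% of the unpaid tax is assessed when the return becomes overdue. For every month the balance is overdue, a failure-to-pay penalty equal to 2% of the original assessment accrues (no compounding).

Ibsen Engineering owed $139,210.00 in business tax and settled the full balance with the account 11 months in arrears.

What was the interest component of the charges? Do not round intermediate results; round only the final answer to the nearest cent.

$22,126.16

Interest: $139,210.00 × ((1 + 0.0135)^11 − 1) = $139,210.00 × 0.1589409… = $22,126.1603…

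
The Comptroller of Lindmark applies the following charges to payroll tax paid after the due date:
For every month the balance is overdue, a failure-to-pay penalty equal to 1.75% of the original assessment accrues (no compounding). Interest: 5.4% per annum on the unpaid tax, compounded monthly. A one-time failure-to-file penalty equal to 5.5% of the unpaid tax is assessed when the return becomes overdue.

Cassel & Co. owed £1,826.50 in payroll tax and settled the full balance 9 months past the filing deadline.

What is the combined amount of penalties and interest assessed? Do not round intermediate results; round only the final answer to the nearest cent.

Failure-to-file penalty: 5.5% × £1,826.50 = £100.46…
Failure-to-pay penalty = 1.75% × £1,826.50 × 9 mo = £287.67…
Interest (5.4%/yr ÷ 12 = 0.45%/month): £1,826.50 × ((1 + 0.0045)^9 − 1) = £75.3188…
Penalties + interest = £388.1313… + £75.3188… = £463.45

£463.45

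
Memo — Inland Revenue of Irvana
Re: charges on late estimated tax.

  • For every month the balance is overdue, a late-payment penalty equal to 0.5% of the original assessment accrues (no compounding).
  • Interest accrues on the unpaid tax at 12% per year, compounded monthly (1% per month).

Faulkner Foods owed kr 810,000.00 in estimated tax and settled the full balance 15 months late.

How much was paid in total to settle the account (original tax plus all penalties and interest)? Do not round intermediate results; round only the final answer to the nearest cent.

kr 1,001,134.85

Late-payment penalty = 0.5% × kr 810,000.00 × 15 mo = kr 60,750.00
Interest: kr 810,000.00 × ((1 + 0.01)^15 − 1) = kr 810,000.00 × 0.1609690… = kr 130,384.8538…
Total = kr 810,000.00 + kr 60,750.0000 + kr 130,384.8538… = kr 1,001,134.85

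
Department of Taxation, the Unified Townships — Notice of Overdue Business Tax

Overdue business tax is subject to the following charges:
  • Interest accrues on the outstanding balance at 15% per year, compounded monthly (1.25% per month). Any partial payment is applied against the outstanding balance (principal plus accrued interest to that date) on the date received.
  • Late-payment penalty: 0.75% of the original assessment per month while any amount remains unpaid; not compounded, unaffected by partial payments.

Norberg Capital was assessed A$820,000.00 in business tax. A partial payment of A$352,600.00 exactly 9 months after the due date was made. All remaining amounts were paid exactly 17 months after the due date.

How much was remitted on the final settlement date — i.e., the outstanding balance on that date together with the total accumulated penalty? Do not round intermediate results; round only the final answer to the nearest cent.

A$727,921.50

Balance at month 9: A$820,000.0000 × (1 + 0.0125)^9 = A$916,999.5855…
After A$352,600.00 payment: A$916,999.5855… − A$352,600.00 = A$564,399.5855…
Balance at month 17: A$564,399.5855… × (1 + 0.0125)^8 = A$623,371.4977…
Penalty: 17 × 0.75% × A$820,000.00 = A$104,550.00
Final settlement = outstanding balance + penalty = A$623,371.4977… + A$104,550.00 = A$727,921.50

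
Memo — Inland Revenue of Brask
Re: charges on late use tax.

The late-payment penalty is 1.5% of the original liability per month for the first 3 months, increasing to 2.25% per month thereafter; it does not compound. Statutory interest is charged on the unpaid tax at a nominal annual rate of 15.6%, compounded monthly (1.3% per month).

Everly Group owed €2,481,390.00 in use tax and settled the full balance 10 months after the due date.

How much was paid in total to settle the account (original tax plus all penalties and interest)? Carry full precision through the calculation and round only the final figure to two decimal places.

€3,325,992.46

Penalty, months 1–3: 3 × 1.5% × €2,481,390.00 = €111,662.55
Penalty, months 4–10: 7 × 2.25% × €2,481,390.00 = €390,818.93…
Interest: €2,481,390.00 × ((1 + 0.013)^10 − 1) = €2,481,390.00 × 0.1378747… = €342,120.9822…
Total = €2,481,390.00 + €502,481.4750 + €342,120.9822… = €3,325,992.46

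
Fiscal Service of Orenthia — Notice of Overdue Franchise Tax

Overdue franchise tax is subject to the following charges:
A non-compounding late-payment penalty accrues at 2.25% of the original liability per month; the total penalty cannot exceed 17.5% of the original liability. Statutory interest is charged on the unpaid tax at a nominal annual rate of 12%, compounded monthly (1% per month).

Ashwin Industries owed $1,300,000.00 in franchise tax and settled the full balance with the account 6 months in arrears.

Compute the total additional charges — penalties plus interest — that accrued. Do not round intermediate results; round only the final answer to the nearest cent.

Penalty: 6 × 2.25% × $1,300,000.00 = $175,500.00 (below the 17.5% cap of $227,500.00)
Interest: $1,300,000.00 × ((1 + 0.01)^6 − 1) = $1,300,000.00 × 0.0615202… = $79,976.1958…
Penalties + interest = $175,500.0000 + $79,976.1958… = $255,476.20

$255,476.20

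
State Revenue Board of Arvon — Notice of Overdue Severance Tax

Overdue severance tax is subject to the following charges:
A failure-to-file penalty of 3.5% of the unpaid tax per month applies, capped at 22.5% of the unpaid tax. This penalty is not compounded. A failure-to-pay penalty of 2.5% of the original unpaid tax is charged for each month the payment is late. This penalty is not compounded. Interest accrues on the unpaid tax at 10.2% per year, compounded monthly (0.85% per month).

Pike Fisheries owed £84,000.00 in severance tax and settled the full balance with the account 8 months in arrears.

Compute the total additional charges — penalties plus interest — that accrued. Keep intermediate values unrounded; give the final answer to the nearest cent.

£41,584.85

Failure-to-file: 8 × 3.5% × £84,000.00 = £23,520.00, capped at 22.5% × £84,000.00 = £18,900.00
Failure-to-pay penalty: 8 × 2.5% × £84,000.00 = £16,800.00
Interest: £84,000.00 × ((1 + 0.0085)^8 − 1) = £84,000.00 × 0.0700578… = £5,884.8517…
Penalties + interest = £35,700.0000 + £5,884.8517… = £41,584.85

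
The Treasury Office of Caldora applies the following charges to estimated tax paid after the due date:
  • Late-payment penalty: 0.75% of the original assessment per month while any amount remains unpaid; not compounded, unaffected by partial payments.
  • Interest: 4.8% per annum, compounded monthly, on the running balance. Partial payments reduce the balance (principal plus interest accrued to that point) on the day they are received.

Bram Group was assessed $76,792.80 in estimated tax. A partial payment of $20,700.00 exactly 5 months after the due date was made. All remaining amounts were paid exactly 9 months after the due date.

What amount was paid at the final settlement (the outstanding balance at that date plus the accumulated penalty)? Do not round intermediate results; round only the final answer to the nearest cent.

Monthly rate = 4.8% ÷ 12 = 0.4%
Balance at month 5: $76,792.8000 × (1 + 0.004)^5 = $78,340.9921…
After $20,700.00 payment: $78,340.9921… − $20,700.00 = $57,640.9921…
Balance at month 9: $57,640.9921… × (1 + 0.004)^4 = $58,568.7963…
Penalty: 9 × 0.75% × $76,792.80 = $5,183.51…
Final settlement = outstanding balance + penalty = $58,568.7963… + $5,183.51… = $63,752.31

$63,752.31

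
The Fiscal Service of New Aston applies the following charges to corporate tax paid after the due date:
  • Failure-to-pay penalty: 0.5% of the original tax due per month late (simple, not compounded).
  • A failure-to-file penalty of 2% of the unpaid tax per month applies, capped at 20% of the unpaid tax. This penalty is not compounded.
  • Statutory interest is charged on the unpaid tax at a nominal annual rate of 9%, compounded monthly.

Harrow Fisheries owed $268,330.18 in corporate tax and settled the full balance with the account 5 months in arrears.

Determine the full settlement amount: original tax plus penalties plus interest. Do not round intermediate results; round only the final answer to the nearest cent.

Failure-to-file: 5 × 2% × $268,330.18 = $26,833.02… (under the 20% cap)
Failure-to-pay penalty = 0.5% × $268,330.18 × 5 mo = $6,708.25…
Interest (9%/yr ÷ 12 = 0.75%/month): $268,330.18 × ((1 + 0.0075)^5 − 1) = $10,214.4537…
Total = $268,330.18 + $33,541.2725 + $10,214.4537… = $312,085.91

$312,085.91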